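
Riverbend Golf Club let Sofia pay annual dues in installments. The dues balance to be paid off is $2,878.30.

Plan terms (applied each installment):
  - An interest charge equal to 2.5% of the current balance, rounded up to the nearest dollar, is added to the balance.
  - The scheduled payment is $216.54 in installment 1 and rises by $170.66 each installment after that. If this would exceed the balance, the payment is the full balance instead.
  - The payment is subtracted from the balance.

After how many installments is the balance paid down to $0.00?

6

Installment 1: opening $2,878.30; interest $72.00 → $2,950.30; payment $216.54; balance $2,733.76
Installment 2: opening $2,733.76; interest $69.00 → $2,802.76; payment $387.20; balance $2,415.56
Installment 3: opening $2,415.56; interest $61.00 → $2,476.56; payment $557.86; balance $1,918.70
Installment 4: opening $1,918.70; interest $48.00 → $1,966.70; payment $728.52; balance $1,238.18
Installment 5: opening $1,238.18; interest $31.00 → $1,269.18; payment $899.18; balance $370.00
Installment 6: opening $370.00; interest $10.00 → $380.00; payment $380.00; balance $0.00
Balance reaches $0.00 in installment 6.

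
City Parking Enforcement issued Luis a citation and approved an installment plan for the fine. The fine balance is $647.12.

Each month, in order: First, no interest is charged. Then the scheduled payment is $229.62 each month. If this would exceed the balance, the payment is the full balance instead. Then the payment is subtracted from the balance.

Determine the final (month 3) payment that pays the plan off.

Month 1: opening $647.12; payment $229.62; balance $417.50
Month 2: opening $417.50; payment $229.62; balance $187.88
Month 3: opening $187.88; payment $187.88; balance $0.00

$187.88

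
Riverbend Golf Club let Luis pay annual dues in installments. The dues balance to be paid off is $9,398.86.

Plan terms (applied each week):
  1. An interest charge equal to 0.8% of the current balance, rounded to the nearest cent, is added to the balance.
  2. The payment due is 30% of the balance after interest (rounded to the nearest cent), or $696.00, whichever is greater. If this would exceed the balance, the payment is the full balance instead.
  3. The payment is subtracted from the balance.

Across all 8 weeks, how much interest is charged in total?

$233.75

Week 1: $9,398.86 +$75.19 interest = $9,474.05; pay $2,842.22 → $6,631.83
Week 2: $6,631.83 +$53.05 interest = $6,684.88; pay $2,005.46 → $4,679.42
Week 3: $4,679.42 +$37.44 interest = $4,716.86; pay $1,415.06 → $3,301.80
Week 4: $3,301.80 +$26.41 interest = $3,328.21; pay $998.46 → $2,329.75
Week 5: $2,329.75 +$18.64 interest = $2,348.39; pay $704.52 → $1,643.87
Week 6: $1,643.87 +$13.15 interest = $1,657.02; pay $696.00 → $961.02
Week 7: $961.02 +$7.69 interest = $968.71; pay $696.00 → $272.71
Week 8: $272.71 +$2.18 interest = $274.89; pay $274.89 → $0.00
Total interest: $75.19 + $53.05 + $37.44 + $26.41 + $18.64 + $13.15 + $7.69 + $2.18 = $233.75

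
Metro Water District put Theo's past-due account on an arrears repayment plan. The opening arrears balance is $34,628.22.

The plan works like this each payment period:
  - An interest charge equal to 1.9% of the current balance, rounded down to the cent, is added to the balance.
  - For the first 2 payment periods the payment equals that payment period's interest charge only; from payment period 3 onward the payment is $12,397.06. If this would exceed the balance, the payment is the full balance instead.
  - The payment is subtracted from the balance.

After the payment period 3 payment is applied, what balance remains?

$22,889.09

# | Opening | Interest | Payment | End bal
1 | $34,628.22 | $657.93 | $657.93 | $34,628.22
2 | $34,628.22 | $657.93 | $657.93 | $34,628.22
3 | $34,628.22 | $657.93 | $12,397.06 | $22,889.09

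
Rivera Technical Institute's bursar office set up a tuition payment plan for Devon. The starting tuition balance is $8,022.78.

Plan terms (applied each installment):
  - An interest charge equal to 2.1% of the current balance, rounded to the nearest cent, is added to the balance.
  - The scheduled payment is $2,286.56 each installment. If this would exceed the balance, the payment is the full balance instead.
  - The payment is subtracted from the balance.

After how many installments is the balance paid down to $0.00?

Installment 1: opening $8,022.78; interest $168.48 → $8,191.26; payment $2,286.56; balance $5,904.70
Installment 2: opening $5,904.70; interest $124.00 → $6,028.70; payment $2,286.56; balance $3,742.14
Installment 3: opening $3,742.14; interest $78.58 → $3,820.72; payment $2,286.56; balance $1,534.16
Installment 4: opening $1,534.16; interest $32.22 → $1,566.38; payment $1,566.38; balance $0.00
Balance reaches $0.00 in installment 4.

4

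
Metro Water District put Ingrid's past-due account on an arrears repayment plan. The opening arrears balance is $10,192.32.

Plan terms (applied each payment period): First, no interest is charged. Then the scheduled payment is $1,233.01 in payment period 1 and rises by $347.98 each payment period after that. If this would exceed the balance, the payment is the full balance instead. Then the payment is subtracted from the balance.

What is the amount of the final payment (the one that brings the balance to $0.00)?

# | Opening | Payment | End bal
1 | $10,192.32 | $1,233.01 | $8,959.31
2 | $8,959.31 | $1,580.99 | $7,378.32
3 | $7,378.32 | $1,928.97 | $5,449.35
4 | $5,449.35 | $2,276.95 | $3,172.40
5 | $3,172.40 | $2,624.93 | $547.47
6 | $547.47 | $547.47 | $0.00

$547.47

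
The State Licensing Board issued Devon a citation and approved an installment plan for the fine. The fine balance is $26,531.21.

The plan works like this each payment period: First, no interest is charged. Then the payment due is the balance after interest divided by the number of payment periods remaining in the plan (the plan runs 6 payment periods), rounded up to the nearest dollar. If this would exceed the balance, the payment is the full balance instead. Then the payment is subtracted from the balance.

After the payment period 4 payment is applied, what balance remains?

# | Opening | Payment | End bal
1 | $26,531.21 | $4,422.00 | $22,109.21
2 | $22,109.21 | $4,422.00 | $17,687.21
3 | $17,687.21 | $4,422.00 | $13,265.21
4 | $13,265.21 | $4,422.00 | $8,843.21

$8,843.21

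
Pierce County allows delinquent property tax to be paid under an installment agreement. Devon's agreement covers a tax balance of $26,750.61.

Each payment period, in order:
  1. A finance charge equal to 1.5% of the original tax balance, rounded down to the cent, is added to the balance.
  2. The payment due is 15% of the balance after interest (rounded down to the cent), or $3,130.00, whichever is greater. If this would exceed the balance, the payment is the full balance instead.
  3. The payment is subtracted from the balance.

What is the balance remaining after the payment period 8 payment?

$3,585.79

Payment period 1: $26,750.61 +$401.25 interest = $27,151.86; pay $4,072.77 → $23,079.09
Payment period 2: $23,079.09 +$401.25 interest = $23,480.34; pay $3,522.05 → $19,958.29
Payment period 3: $19,958.29 +$401.25 interest = $20,359.54; pay $3,130.00 → $17,229.54
Payment period 4: $17,229.54 +$401.25 interest = $17,630.79; pay $3,130.00 → $14,500.79
Payment period 5: $14,500.79 +$401.25 interest = $14,902.04; pay $3,130.00 → $11,772.04
Payment period 6: $11,772.04 +$401.25 interest = $12,173.29; pay $3,130.00 → $9,043.29
Payment period 7: $9,043.29 +$401.25 interest = $9,444.54; pay $3,130.00 → $6,314.54
Payment period 8: $6,314.54 +$401.25 interest = $6,715.79; pay $3,130.00 → $3,585.79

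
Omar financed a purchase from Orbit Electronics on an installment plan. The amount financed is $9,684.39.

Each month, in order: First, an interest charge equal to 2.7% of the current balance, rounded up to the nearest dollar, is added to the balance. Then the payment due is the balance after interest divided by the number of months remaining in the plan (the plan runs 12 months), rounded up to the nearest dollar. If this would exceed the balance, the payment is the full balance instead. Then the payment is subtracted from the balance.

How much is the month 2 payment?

# | Opening | Interest | Payment | End bal
1 | $9,684.39 | $262.00 | $829.00 | $9,117.39
2 | $9,117.39 | $247.00 | $852.00 | $8,512.39

$852.00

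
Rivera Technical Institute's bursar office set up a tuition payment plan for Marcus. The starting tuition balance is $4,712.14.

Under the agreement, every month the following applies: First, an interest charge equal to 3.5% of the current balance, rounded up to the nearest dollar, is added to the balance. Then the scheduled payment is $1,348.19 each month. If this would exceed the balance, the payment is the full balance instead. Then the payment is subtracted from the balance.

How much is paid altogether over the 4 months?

$5,119.14

# | Opening | Interest | Payment | End bal
1 | $4,712.14 | $165.00 | $1,348.19 | $3,528.95
2 | $3,528.95 | $124.00 | $1,348.19 | $2,304.76
3 | $2,304.76 | $81.00 | $1,348.19 | $1,037.57
4 | $1,037.57 | $37.00 | $1,074.57 | $0.00
Total paid: $5,119.14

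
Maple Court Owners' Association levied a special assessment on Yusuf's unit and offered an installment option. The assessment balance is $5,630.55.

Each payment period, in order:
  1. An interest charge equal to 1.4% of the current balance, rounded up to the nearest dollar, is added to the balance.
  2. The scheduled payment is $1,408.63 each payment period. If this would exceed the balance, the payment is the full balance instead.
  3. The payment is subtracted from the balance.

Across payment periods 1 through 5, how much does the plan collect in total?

# | Opening | Interest | Payment | End bal
1 | $5,630.55 | $79.00 | $1,408.63 | $4,300.92
2 | $4,300.92 | $61.00 | $1,408.63 | $2,953.29
3 | $2,953.29 | $42.00 | $1,408.63 | $1,586.66
4 | $1,586.66 | $23.00 | $1,408.63 | $201.03
5 | $201.03 | $3.00 | $204.03 | $0.00
Total paid: $5,838.55

$5,838.55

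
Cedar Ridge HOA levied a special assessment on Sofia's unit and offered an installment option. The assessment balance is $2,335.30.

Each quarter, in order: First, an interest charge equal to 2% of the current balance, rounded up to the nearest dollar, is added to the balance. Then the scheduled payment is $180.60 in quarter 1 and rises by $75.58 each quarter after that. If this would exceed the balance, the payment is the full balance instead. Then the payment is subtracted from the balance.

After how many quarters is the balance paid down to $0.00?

7

Quarter 1: $2,335.30 +$47.00 interest = $2,382.30; pay $180.60 → $2,201.70
Quarter 2: $2,201.70 +$45.00 interest = $2,246.70; pay $256.18 → $1,990.52
Quarter 3: $1,990.52 +$40.00 interest = $2,030.52; pay $331.76 → $1,698.76
Quarter 4: $1,698.76 +$34.00 interest = $1,732.76; pay $407.34 → $1,325.42
Quarter 5: $1,325.42 +$27.00 interest = $1,352.42; pay $482.92 → $869.50
Quarter 6: $869.50 +$18.00 interest = $887.50; pay $558.50 → $329.00
Quarter 7: $329.00 +$7.00 interest = $336.00; pay $336.00 → $0.00
Balance reaches $0.00 in quarter 7.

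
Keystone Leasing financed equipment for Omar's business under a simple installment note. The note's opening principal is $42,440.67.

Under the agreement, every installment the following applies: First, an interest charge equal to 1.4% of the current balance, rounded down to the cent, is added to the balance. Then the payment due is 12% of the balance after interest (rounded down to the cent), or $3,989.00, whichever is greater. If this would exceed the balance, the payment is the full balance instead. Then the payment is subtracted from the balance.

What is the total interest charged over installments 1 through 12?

Installment 1: $42,440.67 +$594.16 interest = $43,034.83; pay $5,164.17 → $37,870.66
Installment 2: $37,870.66 +$530.18 interest = $38,400.84; pay $4,608.10 → $33,792.74
Installment 3: $33,792.74 +$473.09 interest = $34,265.83; pay $4,111.89 → $30,153.94
Installment 4: $30,153.94 +$422.15 interest = $30,576.09; pay $3,989.00 → $26,587.09
Installment 5: $26,587.09 +$372.21 interest = $26,959.30; pay $3,989.00 → $22,970.30
Installment 6: $22,970.30 +$321.58 interest = $23,291.88; pay $3,989.00 → $19,302.88
Installment 7: $19,302.88 +$270.24 interest = $19,573.12; pay $3,989.00 → $15,584.12
Installment 8: $15,584.12 +$218.17 interest = $15,802.29; pay $3,989.00 → $11,813.29
Installment 9: $11,813.29 +$165.38 interest = $11,978.67; pay $3,989.00 → $7,989.67
Installment 10: $7,989.67 +$111.85 interest = $8,101.52; pay $3,989.00 → $4,112.52
Installment 11: $4,112.52 +$57.57 interest = $4,170.09; pay $3,989.00 → $181.09
Installment 12: $181.09 +$2.53 interest = $183.62; pay $183.62 → $0.00
Total interest: $594.16 + $530.18 + $473.09 + $422.15 + $372.21 + $321.58 + $270.24 + $218.17 + $165.38 + $111.85 + $57.57 + $2.53 = $3,539.11

$3,539.11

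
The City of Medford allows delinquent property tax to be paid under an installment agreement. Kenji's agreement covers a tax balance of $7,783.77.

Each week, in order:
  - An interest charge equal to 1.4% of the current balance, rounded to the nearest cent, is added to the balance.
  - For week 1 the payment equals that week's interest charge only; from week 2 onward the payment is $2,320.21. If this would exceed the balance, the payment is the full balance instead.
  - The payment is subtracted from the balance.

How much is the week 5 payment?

Week 1: opening $7,783.77; interest $108.97 → $7,892.74; payment $108.97; balance $7,783.77
Week 2: opening $7,783.77; interest $108.97 → $7,892.74; payment $2,320.21; balance $5,572.53
Week 3: opening $5,572.53; interest $78.02 → $5,650.55; payment $2,320.21; balance $3,330.34
Week 4: opening $3,330.34; interest $46.62 → $3,376.96; payment $2,320.21; balance $1,056.75
Week 5: opening $1,056.75; interest $14.79 → $1,071.54; payment $1,071.54; balance $0.00

$1,071.54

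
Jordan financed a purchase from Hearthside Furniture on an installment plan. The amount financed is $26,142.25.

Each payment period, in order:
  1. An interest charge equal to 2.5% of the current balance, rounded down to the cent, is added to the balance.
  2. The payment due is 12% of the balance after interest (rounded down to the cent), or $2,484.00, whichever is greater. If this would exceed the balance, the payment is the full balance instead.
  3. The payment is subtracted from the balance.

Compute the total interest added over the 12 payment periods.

$4,178.14

Payment period 1: opening $26,142.25; interest $653.55 → $26,795.80; payment $3,215.49; balance $23,580.31
Payment period 2: opening $23,580.31; interest $589.50 → $24,169.81; payment $2,900.37; balance $21,269.44
Payment period 3: opening $21,269.44; interest $531.73 → $21,801.17; payment $2,616.14; balance $19,185.03
Payment period 4: opening $19,185.03; interest $479.62 → $19,664.65; payment $2,484.00; balance $17,180.65
Payment period 5: opening $17,180.65; interest $429.51 → $17,610.16; payment $2,484.00; balance $15,126.16
Payment period 6: opening $15,126.16; interest $378.15 → $15,504.31; payment $2,484.00; balance $13,020.31
Payment period 7: opening $13,020.31; interest $325.50 → $13,345.81; payment $2,484.00; balance $10,861.81
Payment period 8: opening $10,861.81; interest $271.54 → $11,133.35; payment $2,484.00; balance $8,649.35
Payment period 9: opening $8,649.35; interest $216.23 → $8,865.58; payment $2,484.00; balance $6,381.58
Payment period 10: opening $6,381.58; interest $159.53 → $6,541.11; payment $2,484.00; balance $4,057.11
Payment period 11: opening $4,057.11; interest $101.42 → $4,158.53; payment $2,484.00; balance $1,674.53
Payment period 12: opening $1,674.53; interest $41.86 → $1,716.39; payment $1,716.39; balance $0.00
Total interest: $653.55 + $589.50 + $531.73 + $479.62 + $429.51 + $378.15 + $325.50 + $271.54 + $216.23 + $159.53 + $101.42 + $41.86 = $4,178.14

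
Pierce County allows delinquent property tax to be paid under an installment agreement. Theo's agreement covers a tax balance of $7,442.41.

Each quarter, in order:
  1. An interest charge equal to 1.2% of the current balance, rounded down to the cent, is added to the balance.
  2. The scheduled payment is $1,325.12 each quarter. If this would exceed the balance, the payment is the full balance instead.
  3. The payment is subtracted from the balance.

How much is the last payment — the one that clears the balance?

Quarter 1: $7,442.41 +$89.30 interest = $7,531.71; pay $1,325.12 → $6,206.59
Quarter 2: $6,206.59 +$74.47 interest = $6,281.06; pay $1,325.12 → $4,955.94
Quarter 3: $4,955.94 +$59.47 interest = $5,015.41; pay $1,325.12 → $3,690.29
Quarter 4: $3,690.29 +$44.28 interest = $3,734.57; pay $1,325.12 → $2,409.45
Quarter 5: $2,409.45 +$28.91 interest = $2,438.36; pay $1,325.12 → $1,113.24
Quarter 6: $1,113.24 +$13.35 interest = $1,126.59; pay $1,126.59 → $0.00

$1,126.59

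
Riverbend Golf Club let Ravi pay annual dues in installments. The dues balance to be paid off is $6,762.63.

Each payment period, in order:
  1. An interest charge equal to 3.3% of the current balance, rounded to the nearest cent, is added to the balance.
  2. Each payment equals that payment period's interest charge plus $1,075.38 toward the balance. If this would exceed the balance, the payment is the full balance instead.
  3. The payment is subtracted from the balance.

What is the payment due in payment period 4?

Payment period 1: opening $6,762.63; interest $223.17 → $6,985.80; payment $1,298.55; balance $5,687.25
Payment period 2: opening $5,687.25; interest $187.68 → $5,874.93; payment $1,263.06; balance $4,611.87
Payment period 3: opening $4,611.87; interest $152.19 → $4,764.06; payment $1,227.57; balance $3,536.49
Payment period 4: opening $3,536.49; interest $116.70 → $3,653.19; payment $1,192.08; balance $2,461.11

$1,192.08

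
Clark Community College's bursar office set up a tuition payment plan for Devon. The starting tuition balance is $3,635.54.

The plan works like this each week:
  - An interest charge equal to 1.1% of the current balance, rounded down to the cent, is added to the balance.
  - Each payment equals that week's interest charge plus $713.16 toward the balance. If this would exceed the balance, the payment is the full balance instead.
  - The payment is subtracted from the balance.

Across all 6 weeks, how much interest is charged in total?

Week 1: opening $3,635.54; interest $39.99 → $3,675.53; payment $753.15; balance $2,922.38
Week 2: opening $2,922.38; interest $32.14 → $2,954.52; payment $745.30; balance $2,209.22
Week 3: opening $2,209.22; interest $24.30 → $2,233.52; payment $737.46; balance $1,496.06
Week 4: opening $1,496.06; interest $16.45 → $1,512.51; payment $729.61; balance $782.90
Week 5: opening $782.90; interest $8.61 → $791.51; payment $721.77; balance $69.74
Week 6: opening $69.74; interest $0.76 → $70.50; payment $70.50; balance $0.00
Total interest: $39.99 + $32.14 + $24.30 + $16.45 + $8.61 + $0.76 = $122.25

$122.25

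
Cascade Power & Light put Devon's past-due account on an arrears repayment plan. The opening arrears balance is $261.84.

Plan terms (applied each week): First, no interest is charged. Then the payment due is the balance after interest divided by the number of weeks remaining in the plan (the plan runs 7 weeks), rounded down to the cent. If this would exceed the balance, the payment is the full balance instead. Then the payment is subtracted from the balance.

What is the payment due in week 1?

$37.40

Week 1: $261.84 − $37.40 → $224.44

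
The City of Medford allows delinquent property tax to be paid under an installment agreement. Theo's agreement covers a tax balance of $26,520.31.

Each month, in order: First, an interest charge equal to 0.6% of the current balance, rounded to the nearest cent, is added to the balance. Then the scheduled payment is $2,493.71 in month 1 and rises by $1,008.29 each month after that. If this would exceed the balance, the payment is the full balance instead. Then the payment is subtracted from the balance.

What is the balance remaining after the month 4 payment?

$11,023.59

Month 1: opening $26,520.31; interest $159.12 → $26,679.43; payment $2,493.71; balance $24,185.72
Month 2: opening $24,185.72; interest $145.11 → $24,330.83; payment $3,502.00; balance $20,828.83
Month 3: opening $20,828.83; interest $124.97 → $20,953.80; payment $4,510.29; balance $16,443.51
Month 4: opening $16,443.51; interest $98.66 → $16,542.17; payment $5,518.58; balance $11,023.59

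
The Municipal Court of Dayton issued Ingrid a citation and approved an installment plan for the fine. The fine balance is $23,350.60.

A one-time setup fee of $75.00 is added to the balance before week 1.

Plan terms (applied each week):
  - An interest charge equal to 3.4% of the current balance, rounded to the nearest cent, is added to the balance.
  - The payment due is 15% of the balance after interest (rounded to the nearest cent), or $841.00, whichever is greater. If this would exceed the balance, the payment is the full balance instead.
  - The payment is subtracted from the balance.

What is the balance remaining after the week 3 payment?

$15,904.10

Week 1: opening $23,425.60; interest $796.47 → $24,222.07; payment $3,633.31; balance $20,588.76
Week 2: opening $20,588.76; interest $700.02 → $21,288.78; payment $3,193.32; balance $18,095.46
Week 3: opening $18,095.46; interest $615.25 → $18,710.71; payment $2,806.61; balance $15,904.10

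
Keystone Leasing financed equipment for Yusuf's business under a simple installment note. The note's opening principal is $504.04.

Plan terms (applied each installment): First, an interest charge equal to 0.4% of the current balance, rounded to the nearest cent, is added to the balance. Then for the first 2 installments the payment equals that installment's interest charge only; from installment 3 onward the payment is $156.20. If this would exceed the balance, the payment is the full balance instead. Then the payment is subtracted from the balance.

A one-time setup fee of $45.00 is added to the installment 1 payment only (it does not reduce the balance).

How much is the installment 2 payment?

Installment 1: $504.04 +$2.02 interest = $506.06; pay $2.02 (+ $45.00 fee) → $504.04
Installment 2: $504.04 +$2.02 interest = $506.06; pay $2.02 → $504.04

$2.02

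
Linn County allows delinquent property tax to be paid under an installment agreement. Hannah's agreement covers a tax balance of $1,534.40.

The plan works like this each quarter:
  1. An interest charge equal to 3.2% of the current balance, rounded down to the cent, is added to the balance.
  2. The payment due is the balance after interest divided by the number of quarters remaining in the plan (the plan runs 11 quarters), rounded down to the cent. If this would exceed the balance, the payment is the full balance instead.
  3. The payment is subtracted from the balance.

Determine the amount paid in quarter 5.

$163.28

Quarter 1: opening $1,534.40; interest $49.10 → $1,583.50; payment $143.95; balance $1,439.55
Quarter 2: opening $1,439.55; interest $46.06 → $1,485.61; payment $148.56; balance $1,337.05
Quarter 3: opening $1,337.05; interest $42.78 → $1,379.83; payment $153.31; balance $1,226.52
Quarter 4: opening $1,226.52; interest $39.24 → $1,265.76; payment $158.22; balance $1,107.54
Quarter 5: opening $1,107.54; interest $35.44 → $1,142.98; payment $163.28; balance $979.70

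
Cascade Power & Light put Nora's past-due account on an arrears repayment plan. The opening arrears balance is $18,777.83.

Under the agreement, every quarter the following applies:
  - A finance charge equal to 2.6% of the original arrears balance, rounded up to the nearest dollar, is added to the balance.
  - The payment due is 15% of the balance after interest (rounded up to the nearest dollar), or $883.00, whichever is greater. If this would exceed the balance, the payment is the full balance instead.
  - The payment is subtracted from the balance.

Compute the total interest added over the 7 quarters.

Quarter 1: $18,777.83 +$489.00 interest = $19,266.83; pay $2,891.00 → $16,375.83
Quarter 2: $16,375.83 +$489.00 interest = $16,864.83; pay $2,530.00 → $14,334.83
Quarter 3: $14,334.83 +$489.00 interest = $14,823.83; pay $2,224.00 → $12,599.83
Quarter 4: $12,599.83 +$489.00 interest = $13,088.83; pay $1,964.00 → $11,124.83
Quarter 5: $11,124.83 +$489.00 interest = $11,613.83; pay $1,743.00 → $9,870.83
Quarter 6: $9,870.83 +$489.00 interest = $10,359.83; pay $1,554.00 → $8,805.83
Quarter 7: $8,805.83 +$489.00 interest = $9,294.83; pay $1,395.00 → $7,899.83
Total interest: $489.00 + $489.00 + $489.00 + $489.00 + $489.00 + $489.00 + $489.00 = $3,423.00

$3,423.00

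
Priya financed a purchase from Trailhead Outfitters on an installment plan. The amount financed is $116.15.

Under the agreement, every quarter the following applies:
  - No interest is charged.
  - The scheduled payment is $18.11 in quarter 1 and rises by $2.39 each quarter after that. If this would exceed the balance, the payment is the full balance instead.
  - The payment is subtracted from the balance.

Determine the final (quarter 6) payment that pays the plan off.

$1.70

Quarter 1: opening $116.15; payment $18.11; balance $98.04
Quarter 2: opening $98.04; payment $20.50; balance $77.54
Quarter 3: opening $77.54; payment $22.89; balance $54.65
Quarter 4: opening $54.65; payment $25.28; balance $29.37
Quarter 5: opening $29.37; payment $27.67; balance $1.70
Quarter 6: opening $1.70; payment $1.70; balance $0.00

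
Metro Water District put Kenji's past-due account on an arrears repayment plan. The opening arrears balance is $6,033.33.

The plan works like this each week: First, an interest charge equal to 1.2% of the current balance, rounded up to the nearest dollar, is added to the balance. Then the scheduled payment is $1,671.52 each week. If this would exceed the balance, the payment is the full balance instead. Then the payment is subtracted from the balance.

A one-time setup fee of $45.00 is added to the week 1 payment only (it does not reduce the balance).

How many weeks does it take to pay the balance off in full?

4

Week 1: $6,033.33 +$73.00 interest = $6,106.33; pay $1,671.52 (+ $45.00 fee) → $4,434.81
Week 2: $4,434.81 +$54.00 interest = $4,488.81; pay $1,671.52 → $2,817.29
Week 3: $2,817.29 +$34.00 interest = $2,851.29; pay $1,671.52 → $1,179.77
Week 4: $1,179.77 +$15.00 interest = $1,194.77; pay $1,194.77 → $0.00
Balance reaches $0.00 in week 4.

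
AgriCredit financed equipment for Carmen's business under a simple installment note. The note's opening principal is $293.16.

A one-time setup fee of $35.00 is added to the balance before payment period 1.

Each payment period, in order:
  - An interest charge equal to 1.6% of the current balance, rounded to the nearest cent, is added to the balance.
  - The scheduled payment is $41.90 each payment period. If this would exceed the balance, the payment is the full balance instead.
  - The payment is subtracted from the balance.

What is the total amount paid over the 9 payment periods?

$353.49

Payment period 1: opening $328.16; interest $5.25 → $333.41; payment $41.90; balance $291.51
Payment period 2: opening $291.51; interest $4.66 → $296.17; payment $41.90; balance $254.27
Payment period 3: opening $254.27; interest $4.07 → $258.34; payment $41.90; balance $216.44
Payment period 4: opening $216.44; interest $3.46 → $219.90; payment $41.90; balance $178.00
Payment period 5: opening $178.00; interest $2.85 → $180.85; payment $41.90; balance $138.95
Payment period 6: opening $138.95; interest $2.22 → $141.17; payment $41.90; balance $99.27
Payment period 7: opening $99.27; interest $1.59 → $100.86; payment $41.90; balance $58.96
Payment period 8: opening $58.96; interest $0.94 → $59.90; payment $41.90; balance $18.00
Payment period 9: opening $18.00; interest $0.29 → $18.29; payment $18.29; balance $0.00
Total paid: $353.49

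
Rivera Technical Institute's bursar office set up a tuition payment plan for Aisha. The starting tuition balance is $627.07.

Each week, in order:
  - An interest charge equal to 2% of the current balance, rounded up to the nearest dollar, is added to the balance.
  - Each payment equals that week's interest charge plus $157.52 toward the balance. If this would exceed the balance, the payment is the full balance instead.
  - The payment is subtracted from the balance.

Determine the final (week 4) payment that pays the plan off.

$158.51

Week 1: $627.07 +$13.00 interest = $640.07; pay $170.52 → $469.55
Week 2: $469.55 +$10.00 interest = $479.55; pay $167.52 → $312.03
Week 3: $312.03 +$7.00 interest = $319.03; pay $164.52 → $154.51
Week 4: $154.51 +$4.00 interest = $158.51; pay $158.51 → $0.00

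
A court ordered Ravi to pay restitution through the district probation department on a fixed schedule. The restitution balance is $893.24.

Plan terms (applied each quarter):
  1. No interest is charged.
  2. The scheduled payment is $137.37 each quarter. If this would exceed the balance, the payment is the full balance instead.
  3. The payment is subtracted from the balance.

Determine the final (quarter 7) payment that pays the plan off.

# | Opening | Payment | End bal
1 | $893.24 | $137.37 | $755.87
2 | $755.87 | $137.37 | $618.50
3 | $618.50 | $137.37 | $481.13
4 | $481.13 | $137.37 | $343.76
5 | $343.76 | $137.37 | $206.39
6 | $206.39 | $137.37 | $69.02
7 | $69.02 | $69.02 | $0.00

$69.02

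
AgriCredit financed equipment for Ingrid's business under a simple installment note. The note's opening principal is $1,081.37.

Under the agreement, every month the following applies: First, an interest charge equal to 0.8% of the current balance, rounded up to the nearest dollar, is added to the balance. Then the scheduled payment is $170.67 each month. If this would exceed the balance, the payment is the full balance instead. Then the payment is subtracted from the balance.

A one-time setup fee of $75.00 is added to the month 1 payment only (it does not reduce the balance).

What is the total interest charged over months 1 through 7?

Month 1: opening $1,081.37; interest $9.00 → $1,090.37; payment $170.67 (+ $75.00 fee); balance $919.70
Month 2: opening $919.70; interest $8.00 → $927.70; payment $170.67; balance $757.03
Month 3: opening $757.03; interest $7.00 → $764.03; payment $170.67; balance $593.36
Month 4: opening $593.36; interest $5.00 → $598.36; payment $170.67; balance $427.69
Month 5: opening $427.69; interest $4.00 → $431.69; payment $170.67; balance $261.02
Month 6: opening $261.02; interest $3.00 → $264.02; payment $170.67; balance $93.35
Month 7: opening $93.35; interest $1.00 → $94.35; payment $94.35; balance $0.00
Total interest: $9.00 + $8.00 + $7.00 + $5.00 + $4.00 + $3.00 + $1.00 = $37.00

$37.00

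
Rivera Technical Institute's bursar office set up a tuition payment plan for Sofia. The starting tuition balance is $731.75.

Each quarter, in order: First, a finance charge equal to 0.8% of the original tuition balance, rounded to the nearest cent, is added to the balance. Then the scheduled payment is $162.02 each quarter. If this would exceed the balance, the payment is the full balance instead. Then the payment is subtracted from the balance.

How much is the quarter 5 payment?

Quarter 1: $731.75 +$5.85 interest = $737.60; pay $162.02 → $575.58
Quarter 2: $575.58 +$5.85 interest = $581.43; pay $162.02 → $419.41
Quarter 3: $419.41 +$5.85 interest = $425.26; pay $162.02 → $263.24
Quarter 4: $263.24 +$5.85 interest = $269.09; pay $162.02 → $107.07
Quarter 5: $107.07 +$5.85 interest = $112.92; pay $112.92 → $0.00

$112.92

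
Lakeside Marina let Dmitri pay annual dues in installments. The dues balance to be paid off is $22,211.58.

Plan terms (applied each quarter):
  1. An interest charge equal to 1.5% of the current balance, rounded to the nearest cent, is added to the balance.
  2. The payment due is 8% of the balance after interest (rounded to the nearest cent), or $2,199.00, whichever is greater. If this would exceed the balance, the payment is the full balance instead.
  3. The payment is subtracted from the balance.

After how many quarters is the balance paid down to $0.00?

12

Quarter 1: opening $22,211.58; interest $333.17 → $22,544.75; payment $2,199.00; balance $20,345.75
Quarter 2: opening $20,345.75; interest $305.19 → $20,650.94; payment $2,199.00; balance $18,451.94
Quarter 3: opening $18,451.94; interest $276.78 → $18,728.72; payment $2,199.00; balance $16,529.72
Quarter 4: opening $16,529.72; interest $247.95 → $16,777.67; payment $2,199.00; balance $14,578.67
Quarter 5: opening $14,578.67; interest $218.68 → $14,797.35; payment $2,199.00; balance $12,598.35
Quarter 6: opening $12,598.35; interest $188.98 → $12,787.33; payment $2,199.00; balance $10,588.33
Quarter 7: opening $10,588.33; interest $158.82 → $10,747.15; payment $2,199.00; balance $8,548.15
Quarter 8: opening $8,548.15; interest $128.22 → $8,676.37; payment $2,199.00; balance $6,477.37
Quarter 9: opening $6,477.37; interest $97.16 → $6,574.53; payment $2,199.00; balance $4,375.53
Quarter 10: opening $4,375.53; interest $65.63 → $4,441.16; payment $2,199.00; balance $2,242.16
Quarter 11: opening $2,242.16; interest $33.63 → $2,275.79; payment $2,199.00; balance $76.79
Quarter 12: opening $76.79; interest $1.15 → $77.94; payment $77.94; balance $0.00
Balance reaches $0.00 in quarter 12.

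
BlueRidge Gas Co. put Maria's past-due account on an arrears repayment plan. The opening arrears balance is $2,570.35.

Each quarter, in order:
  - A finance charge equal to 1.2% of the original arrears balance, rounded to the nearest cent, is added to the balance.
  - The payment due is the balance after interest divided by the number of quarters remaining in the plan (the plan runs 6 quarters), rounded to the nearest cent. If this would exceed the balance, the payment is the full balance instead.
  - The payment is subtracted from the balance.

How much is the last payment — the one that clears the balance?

Quarter 1: opening $2,570.35; interest $30.84 → $2,601.19; payment $433.53; balance $2,167.66
Quarter 2: opening $2,167.66; interest $30.84 → $2,198.50; payment $439.70; balance $1,758.80
Quarter 3: opening $1,758.80; interest $30.84 → $1,789.64; payment $447.41; balance $1,342.23
Quarter 4: opening $1,342.23; interest $30.84 → $1,373.07; payment $457.69; balance $915.38
Quarter 5: opening $915.38; interest $30.84 → $946.22; payment $473.11; balance $473.11
Quarter 6: opening $473.11; interest $30.84 → $503.95; payment $503.95; balance $0.00

$503.95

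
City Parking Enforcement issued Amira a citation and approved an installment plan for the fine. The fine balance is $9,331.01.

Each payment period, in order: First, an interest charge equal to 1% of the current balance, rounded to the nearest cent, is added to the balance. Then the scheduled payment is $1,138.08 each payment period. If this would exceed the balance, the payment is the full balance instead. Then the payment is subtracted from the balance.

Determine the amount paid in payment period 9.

Payment period 1: opening $9,331.01; interest $93.31 → $9,424.32; payment $1,138.08; balance $8,286.24
Payment period 2: opening $8,286.24; interest $82.86 → $8,369.10; payment $1,138.08; balance $7,231.02
Payment period 3: opening $7,231.02; interest $72.31 → $7,303.33; payment $1,138.08; balance $6,165.25
Payment period 4: opening $6,165.25; interest $61.65 → $6,226.90; payment $1,138.08; balance $5,088.82
Payment period 5: opening $5,088.82; interest $50.89 → $5,139.71; payment $1,138.08; balance $4,001.63
Payment period 6: opening $4,001.63; interest $40.02 → $4,041.65; payment $1,138.08; balance $2,903.57
Payment period 7: opening $2,903.57; interest $29.04 → $2,932.61; payment $1,138.08; balance $1,794.53
Payment period 8: opening $1,794.53; interest $17.95 → $1,812.48; payment $1,138.08; balance $674.40
Payment period 9: opening $674.40; interest $6.74 → $681.14; payment $681.14; balance $0.00

$681.14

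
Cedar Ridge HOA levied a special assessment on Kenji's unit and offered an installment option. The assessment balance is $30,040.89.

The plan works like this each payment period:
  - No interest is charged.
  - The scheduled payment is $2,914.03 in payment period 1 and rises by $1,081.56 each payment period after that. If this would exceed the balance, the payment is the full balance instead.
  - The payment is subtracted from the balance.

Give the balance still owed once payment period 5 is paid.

Payment period 1: opening $30,040.89; payment $2,914.03; balance $27,126.86
Payment period 2: opening $27,126.86; payment $3,995.59; balance $23,131.27
Payment period 3: opening $23,131.27; payment $5,077.15; balance $18,054.12
Payment period 4: opening $18,054.12; payment $6,158.71; balance $11,895.41
Payment period 5: opening $11,895.41; payment $7,240.27; balance $4,655.14

$4,655.14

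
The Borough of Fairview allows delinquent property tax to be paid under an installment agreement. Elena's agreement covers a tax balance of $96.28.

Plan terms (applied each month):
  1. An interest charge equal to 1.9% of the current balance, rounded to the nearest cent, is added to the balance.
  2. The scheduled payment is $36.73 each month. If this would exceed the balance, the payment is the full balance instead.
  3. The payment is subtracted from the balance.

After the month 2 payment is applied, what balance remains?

Month 1: opening $96.28; interest $1.83 → $98.11; payment $36.73; balance $61.38
Month 2: opening $61.38; interest $1.17 → $62.55; payment $36.73; balance $25.82

$25.82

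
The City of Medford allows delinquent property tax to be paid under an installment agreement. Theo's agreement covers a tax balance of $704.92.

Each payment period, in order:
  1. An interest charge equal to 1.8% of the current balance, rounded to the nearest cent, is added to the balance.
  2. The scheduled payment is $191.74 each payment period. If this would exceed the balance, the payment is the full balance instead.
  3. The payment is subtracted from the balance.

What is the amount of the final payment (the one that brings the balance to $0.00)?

# | Opening | Interest | Payment | End bal
1 | $704.92 | $12.69 | $191.74 | $525.87
2 | $525.87 | $9.47 | $191.74 | $343.60
3 | $343.60 | $6.18 | $191.74 | $158.04
4 | $158.04 | $2.84 | $160.88 | $0.00

$160.88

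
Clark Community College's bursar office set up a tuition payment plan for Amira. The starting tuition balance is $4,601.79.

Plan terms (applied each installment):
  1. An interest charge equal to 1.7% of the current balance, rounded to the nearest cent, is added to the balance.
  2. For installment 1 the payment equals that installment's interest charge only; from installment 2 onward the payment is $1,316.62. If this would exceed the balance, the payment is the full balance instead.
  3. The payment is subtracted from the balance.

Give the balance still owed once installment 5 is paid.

# | Opening | Interest | Payment | End bal
1 | $4,601.79 | $78.23 | $78.23 | $4,601.79
2 | $4,601.79 | $78.23 | $1,316.62 | $3,363.40
3 | $3,363.40 | $57.18 | $1,316.62 | $2,103.96
4 | $2,103.96 | $35.77 | $1,316.62 | $823.11
5 | $823.11 | $13.99 | $837.10 | $0.00

$0.00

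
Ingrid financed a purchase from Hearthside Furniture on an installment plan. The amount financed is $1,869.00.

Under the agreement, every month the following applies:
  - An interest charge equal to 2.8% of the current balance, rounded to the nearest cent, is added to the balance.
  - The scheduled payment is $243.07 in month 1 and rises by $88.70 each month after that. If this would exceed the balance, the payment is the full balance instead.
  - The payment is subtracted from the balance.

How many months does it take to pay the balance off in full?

5

Month 1: opening $1,869.00; interest $52.33 → $1,921.33; payment $243.07; balance $1,678.26
Month 2: opening $1,678.26; interest $46.99 → $1,725.25; payment $331.77; balance $1,393.48
Month 3: opening $1,393.48; interest $39.02 → $1,432.50; payment $420.47; balance $1,012.03
Month 4: opening $1,012.03; interest $28.34 → $1,040.37; payment $509.17; balance $531.20
Month 5: opening $531.20; interest $14.87 → $546.07; payment $546.07; balance $0.00
Balance reaches $0.00 in month 5.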